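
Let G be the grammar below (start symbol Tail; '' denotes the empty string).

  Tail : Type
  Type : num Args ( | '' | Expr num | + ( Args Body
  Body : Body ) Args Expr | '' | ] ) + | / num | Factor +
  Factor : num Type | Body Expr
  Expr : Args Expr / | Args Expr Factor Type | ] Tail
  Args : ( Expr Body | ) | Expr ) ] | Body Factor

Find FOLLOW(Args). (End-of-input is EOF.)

In Type : num Args (: add FIRST(() = { ( }.
In Type : + ( Args Body: add FIRST(Body)\{''} = { (, ), /, ], num }.
  Since Body is nullable, also add FOLLOW(Type) = { EOF, (, ), +, /, ], num }.
In Body : Body ) Args Expr: add FIRST(Expr) = { (, ), /, ], num }.
In Expr : Args Expr /: add FIRST(Expr /) = { (, ), /, ], num }.
In Expr : Args Expr Factor Type: add FIRST(Expr Factor Type) = { (, ), /, ], num }.
Union: FOLLOW(Args) = { EOF, (, ), +, /, ], num }.

{ EOF, (, ), +, /, ], num }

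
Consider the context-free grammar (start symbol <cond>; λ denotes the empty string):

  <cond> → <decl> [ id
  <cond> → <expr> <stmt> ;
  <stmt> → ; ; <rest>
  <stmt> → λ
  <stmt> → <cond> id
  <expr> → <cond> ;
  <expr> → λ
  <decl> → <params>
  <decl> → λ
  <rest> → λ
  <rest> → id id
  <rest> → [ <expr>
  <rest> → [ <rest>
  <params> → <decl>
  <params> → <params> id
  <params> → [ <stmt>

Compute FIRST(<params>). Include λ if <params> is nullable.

{ [, id, λ }

From <params> → <decl>: add FIRST(<decl>) = { [, id, λ } (including λ since <decl> is nullable).
From <params> → <params> id: <params> nullable, take FIRST(<params>) ∪ {id} = { [, id }.
<params> → [ <stmt> contributes {[}.
Union: FIRST(<params>) = { [, id, λ }.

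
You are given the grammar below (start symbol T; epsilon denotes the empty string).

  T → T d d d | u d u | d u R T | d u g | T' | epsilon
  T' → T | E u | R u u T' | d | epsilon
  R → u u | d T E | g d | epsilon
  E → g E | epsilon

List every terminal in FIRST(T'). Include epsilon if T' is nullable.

From T' → T: add FIRST(T) = { d, g, u, epsilon } (including epsilon since T is nullable).
From T' → E u: E nullable, take FIRST(E) ∪ {u} = { g, u }.
From T' → R u u T': R nullable, take FIRST(R) ∪ {u} = { d, g, u }.
T' → d contributes {d}.
T' → epsilon contributes epsilon.
Union: FIRST(T') = { d, g, u, epsilon }.

{ d, g, u, epsilon }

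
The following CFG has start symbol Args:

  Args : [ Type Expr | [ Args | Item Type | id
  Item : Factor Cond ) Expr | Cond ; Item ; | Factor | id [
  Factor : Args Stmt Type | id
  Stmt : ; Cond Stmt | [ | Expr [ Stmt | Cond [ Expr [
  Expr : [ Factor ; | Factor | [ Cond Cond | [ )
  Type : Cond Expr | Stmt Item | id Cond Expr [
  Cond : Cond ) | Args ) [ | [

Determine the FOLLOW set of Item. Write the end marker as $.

In Args : Item Type: add FIRST(Type) = { ;, [, id }.
In Item : Cond ; Item ;: add FIRST(;) = { ; }.
In Type : Stmt Item: Item is at the end, add FOLLOW(Type) = { $, ), ;, [, id }.
Union: FOLLOW(Item) = { $, ), ;, [, id }.

{ $, ), ;, [, id }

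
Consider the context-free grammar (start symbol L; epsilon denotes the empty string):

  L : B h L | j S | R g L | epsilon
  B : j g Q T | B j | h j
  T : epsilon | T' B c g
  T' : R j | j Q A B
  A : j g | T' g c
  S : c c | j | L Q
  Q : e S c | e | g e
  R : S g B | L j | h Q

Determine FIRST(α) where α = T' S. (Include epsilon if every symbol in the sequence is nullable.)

{ c, e, g, h, j }

Add FIRST(T') = { c, e, g, h, j }; T' is not nullable, stop.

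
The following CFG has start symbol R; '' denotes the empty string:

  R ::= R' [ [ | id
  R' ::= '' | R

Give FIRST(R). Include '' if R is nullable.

From R ::= R' [ [: R' nullable, take FIRST(R') ∪ {[} = { [, id }.
R ::= id contributes {id}.
Union: FIRST(R) = { [, id }.

{ [, id }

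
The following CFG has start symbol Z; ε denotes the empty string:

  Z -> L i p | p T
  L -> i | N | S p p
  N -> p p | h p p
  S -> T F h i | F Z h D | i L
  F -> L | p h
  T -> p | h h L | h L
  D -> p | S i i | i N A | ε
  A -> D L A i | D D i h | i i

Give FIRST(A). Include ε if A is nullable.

{ h, i, p }

From A -> D L A i: D nullable, take FIRST(D) ∪ FIRST(L) = { h, i, p }.
From A -> D D i h: D, D nullable, take FIRST(D) ∪ FIRST(D) ∪ {i} = { h, i, p }.
A -> i i contributes {i}.
Union: FIRST(A) = { h, i, p }.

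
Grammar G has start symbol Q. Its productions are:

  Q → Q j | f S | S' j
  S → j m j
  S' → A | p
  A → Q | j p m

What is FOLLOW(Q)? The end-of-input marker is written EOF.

{ EOF, j }

Q is the start symbol, so EOF ∈ FOLLOW(Q).
In Q → Q j: add FIRST(j) = { j }.
In A → Q: Q is at the end, add FOLLOW(A) = { j }.
Union: FOLLOW(Q) = { EOF, j }.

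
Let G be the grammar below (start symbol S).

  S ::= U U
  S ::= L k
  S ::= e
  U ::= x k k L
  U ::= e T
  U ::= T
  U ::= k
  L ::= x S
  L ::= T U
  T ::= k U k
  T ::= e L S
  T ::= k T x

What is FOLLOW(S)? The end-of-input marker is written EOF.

{ EOF, e, k, x }

S is the start symbol, so EOF ∈ FOLLOW(S).
In L ::= x S: S is at the end, add FOLLOW(L) = { EOF, e, k, x }.
In T ::= e L S: S is at the end, add FOLLOW(T) = { EOF, e, k, x }.
Union: FOLLOW(S) = { EOF, e, k, x }.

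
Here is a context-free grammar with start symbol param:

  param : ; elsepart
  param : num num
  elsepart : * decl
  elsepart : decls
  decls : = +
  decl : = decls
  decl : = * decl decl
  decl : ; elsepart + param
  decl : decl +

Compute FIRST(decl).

decl : = decls contributes {=}.
decl : = * decl decl contributes {=}.
decl : ; elsepart + param contributes {;}.
From decl : decl +: add FIRST(decl) = { ;, = }.
Union: FIRST(decl) = { ;, = }.

{ ;, = }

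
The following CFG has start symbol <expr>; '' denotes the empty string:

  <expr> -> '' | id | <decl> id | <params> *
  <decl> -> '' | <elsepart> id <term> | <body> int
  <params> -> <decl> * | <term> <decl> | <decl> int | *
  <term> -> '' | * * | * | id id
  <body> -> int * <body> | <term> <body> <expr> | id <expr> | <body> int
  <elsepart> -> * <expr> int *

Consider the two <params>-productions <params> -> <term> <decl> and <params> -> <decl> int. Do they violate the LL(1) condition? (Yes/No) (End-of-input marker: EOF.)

Yes

FIRST(<term> <decl>) = { *, id, int, '' } and FIRST(<decl> int) = { *, id, int }.
Both contain *, so the two alternatives are not disjoint — LL(1) conflict.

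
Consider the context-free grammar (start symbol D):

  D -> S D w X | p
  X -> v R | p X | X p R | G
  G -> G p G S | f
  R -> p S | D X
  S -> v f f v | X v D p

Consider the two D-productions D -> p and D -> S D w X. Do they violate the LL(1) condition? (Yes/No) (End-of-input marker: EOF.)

Yes

FIRST(p) = { p } and FIRST(S D w X) = { f, p, v }.
Both contain p, so the two alternatives are not disjoint — LL(1) conflict.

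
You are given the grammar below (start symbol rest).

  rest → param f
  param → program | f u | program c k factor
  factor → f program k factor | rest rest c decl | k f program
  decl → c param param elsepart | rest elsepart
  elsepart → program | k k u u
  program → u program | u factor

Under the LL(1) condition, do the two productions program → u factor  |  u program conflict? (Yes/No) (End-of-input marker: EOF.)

Yes

FIRST(u factor) = { u } and FIRST(u program) = { u }.
Both contain u, so the two alternatives are not disjoint — LL(1) conflict.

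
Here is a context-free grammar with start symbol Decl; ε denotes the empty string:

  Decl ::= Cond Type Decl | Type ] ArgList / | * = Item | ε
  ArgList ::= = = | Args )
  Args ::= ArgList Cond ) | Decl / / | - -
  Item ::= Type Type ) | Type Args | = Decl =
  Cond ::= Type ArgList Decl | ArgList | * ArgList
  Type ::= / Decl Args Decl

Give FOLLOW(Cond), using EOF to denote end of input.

In Decl ::= Cond Type Decl: add FIRST(Type Decl) = { / }.
In Args ::= ArgList Cond ): add FIRST()) = { ) }.
Union: FOLLOW(Cond) = { ), / }.

{ ), / }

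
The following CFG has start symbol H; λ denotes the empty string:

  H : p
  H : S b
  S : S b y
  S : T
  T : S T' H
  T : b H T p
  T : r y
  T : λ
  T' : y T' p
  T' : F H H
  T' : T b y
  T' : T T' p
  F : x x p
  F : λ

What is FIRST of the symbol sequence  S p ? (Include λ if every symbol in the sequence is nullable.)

Add FIRST(S)\{λ} = { b, p, r, x, y }; S is nullable, continue.
p is a terminal; add {p} and stop.

{ b, p, r, x, y }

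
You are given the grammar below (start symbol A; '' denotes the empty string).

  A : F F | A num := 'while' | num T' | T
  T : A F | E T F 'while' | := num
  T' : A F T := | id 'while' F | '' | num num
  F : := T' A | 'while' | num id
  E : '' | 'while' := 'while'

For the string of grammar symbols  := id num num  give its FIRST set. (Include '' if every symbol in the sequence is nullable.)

:= is a terminal; add {:=} and stop.

{ := }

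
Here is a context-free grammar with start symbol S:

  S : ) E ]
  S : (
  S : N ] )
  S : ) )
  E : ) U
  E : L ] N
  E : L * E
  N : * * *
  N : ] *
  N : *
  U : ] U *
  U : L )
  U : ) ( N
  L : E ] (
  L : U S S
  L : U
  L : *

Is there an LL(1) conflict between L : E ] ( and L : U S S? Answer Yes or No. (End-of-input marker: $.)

FIRST(E ] () = { ), *, ] } and FIRST(U S S) = { ), *, ] }.
Both contain ), so the two alternatives are not disjoint — LL(1) conflict.

Yes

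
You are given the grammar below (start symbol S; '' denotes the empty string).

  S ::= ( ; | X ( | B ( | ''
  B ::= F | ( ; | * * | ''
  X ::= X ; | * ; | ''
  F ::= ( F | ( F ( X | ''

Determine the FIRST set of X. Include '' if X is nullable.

From X ::= X ;: X nullable, take FIRST(X) ∪ {;} = { *, ; }.
X ::= * ; contributes {*}.
X ::= '' contributes ''.
Union: FIRST(X) = { *, ;, '' }.

{ *, ;, '' }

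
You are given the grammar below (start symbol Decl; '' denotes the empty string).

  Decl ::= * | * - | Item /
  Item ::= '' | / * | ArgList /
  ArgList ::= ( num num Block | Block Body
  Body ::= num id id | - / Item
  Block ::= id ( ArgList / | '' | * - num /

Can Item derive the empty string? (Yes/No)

Item has an ''-production, so Item ⇒ ''.

Yes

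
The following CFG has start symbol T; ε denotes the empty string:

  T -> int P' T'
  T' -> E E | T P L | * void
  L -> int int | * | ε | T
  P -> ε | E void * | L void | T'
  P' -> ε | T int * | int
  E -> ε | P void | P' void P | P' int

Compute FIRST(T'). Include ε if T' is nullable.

From T' -> E E: E, E nullable, take FIRST(E) ∪ FIRST(E) = { *, int, void }; also ε since the whole RHS is nullable.
From T' -> T P L: add FIRST(T) = { int }.
T' -> * void contributes {*}.
Union: FIRST(T') = { *, int, void, ε }.

{ *, int, void, ε }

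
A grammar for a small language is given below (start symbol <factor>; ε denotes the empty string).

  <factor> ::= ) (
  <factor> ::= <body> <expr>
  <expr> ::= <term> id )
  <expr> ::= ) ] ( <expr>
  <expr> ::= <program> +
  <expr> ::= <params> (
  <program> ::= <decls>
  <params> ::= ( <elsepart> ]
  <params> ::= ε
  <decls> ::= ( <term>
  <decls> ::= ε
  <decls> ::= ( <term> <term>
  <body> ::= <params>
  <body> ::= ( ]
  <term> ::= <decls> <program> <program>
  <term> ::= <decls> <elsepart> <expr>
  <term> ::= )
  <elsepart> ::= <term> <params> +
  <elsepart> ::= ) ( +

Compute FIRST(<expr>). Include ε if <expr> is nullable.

{ (, ), +, id }

From <expr> ::= <term> id ): <term> nullable, take FIRST(<term>) ∪ {id} = { (, ), +, id }.
<expr> ::= ) ] ( <expr> contributes {)}.
From <expr> ::= <program> +: <program> nullable, take FIRST(<program>) ∪ {+} = { (, + }.
From <expr> ::= <params> (: <params> nullable, take FIRST(<params>) ∪ {(} = { ( }.
Union: FIRST(<expr>) = { (, ), +, id }.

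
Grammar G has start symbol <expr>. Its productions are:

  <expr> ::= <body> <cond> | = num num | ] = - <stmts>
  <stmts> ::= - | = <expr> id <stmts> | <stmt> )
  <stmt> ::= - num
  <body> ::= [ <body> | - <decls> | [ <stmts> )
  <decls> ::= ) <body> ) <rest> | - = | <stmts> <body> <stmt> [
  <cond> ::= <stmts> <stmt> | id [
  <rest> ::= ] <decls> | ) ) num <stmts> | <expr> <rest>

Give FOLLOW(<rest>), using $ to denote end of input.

In <decls> ::= ) <body> ) <rest>: <rest> is at the end, add FOLLOW(<decls>) = { ), -, =, id }.
In <rest> ::= <expr> <rest>: <rest> is at the end, add FOLLOW(<rest>) = { ), -, =, id }.
Union: FOLLOW(<rest>) = { ), -, =, id }.

{ ), -, =, id }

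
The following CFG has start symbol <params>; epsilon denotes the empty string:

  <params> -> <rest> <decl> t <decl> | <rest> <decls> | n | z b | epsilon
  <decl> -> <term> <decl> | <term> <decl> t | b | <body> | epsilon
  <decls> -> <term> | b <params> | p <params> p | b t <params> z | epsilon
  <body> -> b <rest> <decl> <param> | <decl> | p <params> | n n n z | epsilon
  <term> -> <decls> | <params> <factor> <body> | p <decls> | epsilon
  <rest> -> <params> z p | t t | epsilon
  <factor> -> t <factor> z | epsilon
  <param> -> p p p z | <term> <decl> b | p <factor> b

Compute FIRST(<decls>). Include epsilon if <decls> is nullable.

From <decls> -> <term>: add FIRST(<term>) = { b, n, p, t, z, epsilon } (including epsilon since <term> is nullable).
<decls> -> b <params> contributes {b}.
<decls> -> p <params> p contributes {p}.
<decls> -> b t <params> z contributes {b}.
<decls> -> epsilon contributes epsilon.
Union: FIRST(<decls>) = { b, n, p, t, z, epsilon }.

{ b, n, p, t, z, epsilon }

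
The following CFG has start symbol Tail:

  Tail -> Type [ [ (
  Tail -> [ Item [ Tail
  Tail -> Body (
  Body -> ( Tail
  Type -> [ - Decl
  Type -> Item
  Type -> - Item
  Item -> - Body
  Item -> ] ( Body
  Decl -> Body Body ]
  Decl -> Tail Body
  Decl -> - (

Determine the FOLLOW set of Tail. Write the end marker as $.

{ $, (, [, ] }

Tail is the start symbol, so $ ∈ FOLLOW(Tail).
In Tail -> [ Item [ Tail: Tail is at the end, add FOLLOW(Tail) = { $, (, [, ] }.
In Body -> ( Tail: Tail is at the end, add FOLLOW(Body) = { (, [, ] }.
In Decl -> Tail Body: add FIRST(Body) = { ( }.
Union: FOLLOW(Tail) = { $, (, [, ] }.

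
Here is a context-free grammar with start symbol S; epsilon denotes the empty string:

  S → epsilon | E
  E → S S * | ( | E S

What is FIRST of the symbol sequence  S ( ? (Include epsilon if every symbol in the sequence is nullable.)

{ (, * }

Add FIRST(S)\{epsilon} = { (, * }; S is nullable, continue.
( is a terminal; add {(} and stop.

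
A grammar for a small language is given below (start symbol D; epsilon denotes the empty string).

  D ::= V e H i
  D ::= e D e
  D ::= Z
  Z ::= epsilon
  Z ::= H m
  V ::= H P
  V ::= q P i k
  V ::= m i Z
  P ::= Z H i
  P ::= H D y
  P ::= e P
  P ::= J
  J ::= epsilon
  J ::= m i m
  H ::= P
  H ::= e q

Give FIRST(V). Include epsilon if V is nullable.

{ e, i, m, q, y, epsilon }

From V ::= H P: H, P nullable, take FIRST(H) ∪ FIRST(P) = { e, i, m, q, y }; also epsilon since the whole RHS is nullable.
V ::= q P i k contributes {q}.
V ::= m i Z contributes {m}.
Union: FIRST(V) = { e, i, m, q, y, epsilon }.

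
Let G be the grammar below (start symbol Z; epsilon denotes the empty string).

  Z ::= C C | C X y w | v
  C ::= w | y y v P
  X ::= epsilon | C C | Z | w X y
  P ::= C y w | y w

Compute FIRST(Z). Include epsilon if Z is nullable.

{ v, w, y }

From Z ::= C C: add FIRST(C) = { w, y }.
From Z ::= C X y w: add FIRST(C) = { w, y }.
Z ::= v contributes {v}.
Union: FIRST(Z) = { v, w, y }.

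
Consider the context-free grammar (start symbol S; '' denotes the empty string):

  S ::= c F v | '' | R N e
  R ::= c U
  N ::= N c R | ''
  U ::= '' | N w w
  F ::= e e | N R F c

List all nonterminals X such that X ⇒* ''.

{ N, S, U }

Directly nullable (have an ''-production): S, N, U.
No other nonterminal has a production whose RHS symbols are all nullable.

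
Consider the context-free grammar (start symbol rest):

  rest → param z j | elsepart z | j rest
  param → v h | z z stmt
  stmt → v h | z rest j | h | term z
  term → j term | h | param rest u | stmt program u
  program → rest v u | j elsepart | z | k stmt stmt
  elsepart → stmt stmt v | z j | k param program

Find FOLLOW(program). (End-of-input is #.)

In term → stmt program u: add FIRST(u) = { u }.
In elsepart → k param program: program is at the end, add FOLLOW(elsepart) = { u, z }.
Union: FOLLOW(program) = { u, z }.

{ u, z }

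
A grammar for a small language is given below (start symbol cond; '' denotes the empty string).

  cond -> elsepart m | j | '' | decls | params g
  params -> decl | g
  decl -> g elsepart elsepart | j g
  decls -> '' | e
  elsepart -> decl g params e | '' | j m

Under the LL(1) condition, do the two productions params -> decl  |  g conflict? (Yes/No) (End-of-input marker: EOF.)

Yes

FIRST(decl) = { g, j } and FIRST(g) = { g }.
Both contain g, so the two alternatives are not disjoint — LL(1) conflict.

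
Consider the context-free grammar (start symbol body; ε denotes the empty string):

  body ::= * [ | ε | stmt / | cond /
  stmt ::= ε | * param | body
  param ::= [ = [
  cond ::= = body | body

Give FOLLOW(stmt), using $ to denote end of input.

{ / }

In body ::= stmt /: add FIRST(/) = { / }.
Union: FOLLOW(stmt) = { / }.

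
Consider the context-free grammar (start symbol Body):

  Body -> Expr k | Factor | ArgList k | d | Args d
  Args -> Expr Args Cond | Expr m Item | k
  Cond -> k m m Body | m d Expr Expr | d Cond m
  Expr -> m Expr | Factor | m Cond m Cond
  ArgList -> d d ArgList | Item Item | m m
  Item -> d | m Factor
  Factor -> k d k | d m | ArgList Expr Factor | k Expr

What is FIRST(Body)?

{ d, k, m }

From Body -> Expr k: add FIRST(Expr) = { d, k, m }.
From Body -> Factor: add FIRST(Factor) = { d, k, m }.
From Body -> ArgList k: add FIRST(ArgList) = { d, m }.
Body -> d contributes {d}.
From Body -> Args d: add FIRST(Args) = { d, k, m }.
Union: FIRST(Body) = { d, k, m }.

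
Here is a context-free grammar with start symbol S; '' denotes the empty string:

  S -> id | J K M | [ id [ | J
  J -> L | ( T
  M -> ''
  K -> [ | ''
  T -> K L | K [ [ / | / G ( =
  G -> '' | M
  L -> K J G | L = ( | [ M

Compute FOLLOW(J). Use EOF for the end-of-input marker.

{ EOF, =, [ }

In S -> J K M: add FIRST(K M)\{''} = { [ }.
  Since K M is nullable, also add FOLLOW(S) = { EOF }.
In S -> J: J is at the end, add FOLLOW(S) = { EOF }.
In L -> K J G: add FIRST(G)\{''} = {  }.
  Since G is nullable, also add FOLLOW(L) = { EOF, =, [ }.
Union: FOLLOW(J) = { EOF, =, [ }.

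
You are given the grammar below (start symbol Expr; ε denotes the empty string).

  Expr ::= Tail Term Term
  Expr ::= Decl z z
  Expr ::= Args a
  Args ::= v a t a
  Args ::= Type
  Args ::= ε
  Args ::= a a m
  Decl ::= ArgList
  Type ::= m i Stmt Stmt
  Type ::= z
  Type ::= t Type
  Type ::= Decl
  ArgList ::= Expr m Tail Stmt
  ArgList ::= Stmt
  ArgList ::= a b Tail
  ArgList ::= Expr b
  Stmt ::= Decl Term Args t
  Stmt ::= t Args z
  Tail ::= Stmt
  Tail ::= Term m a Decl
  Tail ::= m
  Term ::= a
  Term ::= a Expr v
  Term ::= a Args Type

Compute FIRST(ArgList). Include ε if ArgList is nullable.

From ArgList ::= Expr m Tail Stmt: add FIRST(Expr) = { a, m, t, v, z }.
From ArgList ::= Stmt: add FIRST(Stmt) = { a, m, t, v, z }.
ArgList ::= a b Tail contributes {a}.
From ArgList ::= Expr b: add FIRST(Expr) = { a, m, t, v, z }.
Union: FIRST(ArgList) = { a, m, t, v, z }.

{ a, m, t, v, z }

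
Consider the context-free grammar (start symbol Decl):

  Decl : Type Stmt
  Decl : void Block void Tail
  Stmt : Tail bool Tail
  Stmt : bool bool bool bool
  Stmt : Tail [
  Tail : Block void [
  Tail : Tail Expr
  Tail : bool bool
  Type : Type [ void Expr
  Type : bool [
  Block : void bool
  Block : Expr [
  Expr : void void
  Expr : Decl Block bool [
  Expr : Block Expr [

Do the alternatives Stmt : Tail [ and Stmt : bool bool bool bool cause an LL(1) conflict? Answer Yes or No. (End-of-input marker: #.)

FIRST(Tail [) = { bool, void } and FIRST(bool bool bool bool) = { bool }.
Both contain bool, so the two alternatives are not disjoint — LL(1) conflict.

Yes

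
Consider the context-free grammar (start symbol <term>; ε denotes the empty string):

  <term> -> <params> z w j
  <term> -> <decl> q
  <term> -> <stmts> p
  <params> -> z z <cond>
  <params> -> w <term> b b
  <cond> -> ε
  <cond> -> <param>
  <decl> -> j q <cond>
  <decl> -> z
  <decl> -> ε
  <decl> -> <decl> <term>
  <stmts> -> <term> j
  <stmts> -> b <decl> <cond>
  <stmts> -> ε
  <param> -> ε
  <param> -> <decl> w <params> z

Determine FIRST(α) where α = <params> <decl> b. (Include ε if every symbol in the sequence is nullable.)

{ w, z }

Add FIRST(<params>) = { w, z }; <params> is not nullable, stop.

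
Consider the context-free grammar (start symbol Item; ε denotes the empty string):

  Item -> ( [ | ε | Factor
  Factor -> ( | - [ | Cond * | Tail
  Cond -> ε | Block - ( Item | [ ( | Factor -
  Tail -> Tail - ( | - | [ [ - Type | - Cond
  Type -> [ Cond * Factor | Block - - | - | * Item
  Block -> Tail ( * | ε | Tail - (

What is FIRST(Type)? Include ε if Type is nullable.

Type -> [ Cond * Factor contributes {[}.
From Type -> Block - -: Block nullable, take FIRST(Block) ∪ {-} = { -, [ }.
Type -> - contributes {-}.
Type -> * Item contributes {*}.
Union: FIRST(Type) = { *, -, [ }.

{ *, -, [ }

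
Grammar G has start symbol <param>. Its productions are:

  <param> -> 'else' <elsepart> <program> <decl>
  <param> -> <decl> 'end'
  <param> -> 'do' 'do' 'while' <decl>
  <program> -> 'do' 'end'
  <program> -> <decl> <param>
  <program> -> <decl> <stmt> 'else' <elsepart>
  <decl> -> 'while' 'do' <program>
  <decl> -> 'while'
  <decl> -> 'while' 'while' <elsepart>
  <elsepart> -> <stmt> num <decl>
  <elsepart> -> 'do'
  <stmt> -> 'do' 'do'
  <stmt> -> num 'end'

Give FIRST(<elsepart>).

{ 'do', num }

From <elsepart> -> <stmt> num <decl>: add FIRST(<stmt>) = { 'do', num }.
<elsepart> -> 'do' contributes {'do'}.
Union: FIRST(<elsepart>) = { 'do', num }.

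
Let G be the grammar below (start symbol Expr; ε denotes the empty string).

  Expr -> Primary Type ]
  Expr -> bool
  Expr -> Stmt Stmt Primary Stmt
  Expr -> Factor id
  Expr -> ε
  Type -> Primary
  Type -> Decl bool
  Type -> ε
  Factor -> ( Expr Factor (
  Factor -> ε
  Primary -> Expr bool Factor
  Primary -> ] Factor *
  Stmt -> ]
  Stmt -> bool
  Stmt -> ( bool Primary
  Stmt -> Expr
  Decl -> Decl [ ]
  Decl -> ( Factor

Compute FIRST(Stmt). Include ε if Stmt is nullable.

{ (, ], bool, id, ε }

Stmt -> ] contributes {]}.
Stmt -> bool contributes {bool}.
Stmt -> ( bool Primary contributes {(}.
From Stmt -> Expr: add FIRST(Expr) = { (, ], bool, id, ε } (including ε since Expr is nullable).
Union: FIRST(Stmt) = { (, ], bool, id, ε }.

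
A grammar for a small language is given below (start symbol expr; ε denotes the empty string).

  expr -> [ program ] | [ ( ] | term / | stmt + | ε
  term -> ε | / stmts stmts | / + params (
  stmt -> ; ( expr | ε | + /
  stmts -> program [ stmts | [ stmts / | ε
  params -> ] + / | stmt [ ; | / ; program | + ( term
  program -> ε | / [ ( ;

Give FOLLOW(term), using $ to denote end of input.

{ (, / }

In expr -> term /: add FIRST(/) = { / }.
In params -> + ( term: term is at the end, add FOLLOW(params) = { ( }.
Union: FOLLOW(term) = { (, / }.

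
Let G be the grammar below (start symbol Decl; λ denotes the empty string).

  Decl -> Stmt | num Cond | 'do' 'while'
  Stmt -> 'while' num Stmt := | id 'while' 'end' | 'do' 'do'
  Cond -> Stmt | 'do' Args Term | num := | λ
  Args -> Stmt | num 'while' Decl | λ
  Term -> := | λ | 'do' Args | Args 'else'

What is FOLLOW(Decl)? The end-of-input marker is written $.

{ $, 'do', 'else', 'while', :=, id, num }

Decl is the start symbol, so $ ∈ FOLLOW(Decl).
In Args -> num 'while' Decl: Decl is at the end, add FOLLOW(Args) = { $, 'do', 'else', 'while', :=, id, num }.
Union: FOLLOW(Decl) = { $, 'do', 'else', 'while', :=, id, num }.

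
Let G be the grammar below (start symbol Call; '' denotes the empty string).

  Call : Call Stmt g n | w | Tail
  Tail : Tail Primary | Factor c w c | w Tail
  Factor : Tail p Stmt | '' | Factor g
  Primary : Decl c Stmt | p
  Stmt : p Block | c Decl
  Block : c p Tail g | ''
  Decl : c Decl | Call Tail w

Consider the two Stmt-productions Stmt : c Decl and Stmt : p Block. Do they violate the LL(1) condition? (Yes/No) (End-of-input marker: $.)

No

FIRST(c Decl) = { c } and FIRST(p Block) = { p }.
The FIRST sets are disjoint and neither alternative is nullable — no conflict.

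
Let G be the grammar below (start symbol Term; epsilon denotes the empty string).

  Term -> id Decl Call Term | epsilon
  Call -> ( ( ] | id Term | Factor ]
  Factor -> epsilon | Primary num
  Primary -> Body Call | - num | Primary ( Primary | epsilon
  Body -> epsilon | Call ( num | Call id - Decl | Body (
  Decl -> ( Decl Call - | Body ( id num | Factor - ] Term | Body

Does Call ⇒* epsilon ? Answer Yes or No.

No

Nullable nonterminals: Body, Decl, Factor, Primary, Term.
No production of Call has an RHS whose symbols are all nullable, so Call is not nullable.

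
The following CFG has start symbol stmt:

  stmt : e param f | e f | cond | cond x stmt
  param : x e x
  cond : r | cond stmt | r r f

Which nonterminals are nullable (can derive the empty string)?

{ } (none)

No nonterminal has an empty production or an RHS whose symbols are all nullable.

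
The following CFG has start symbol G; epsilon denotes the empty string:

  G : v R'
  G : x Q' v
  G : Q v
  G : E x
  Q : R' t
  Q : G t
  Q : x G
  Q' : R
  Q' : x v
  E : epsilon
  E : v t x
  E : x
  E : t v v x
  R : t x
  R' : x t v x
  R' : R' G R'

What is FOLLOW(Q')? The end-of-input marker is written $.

{ v }

In G : x Q' v: add FIRST(v) = { v }.
Union: FOLLOW(Q') = { v }.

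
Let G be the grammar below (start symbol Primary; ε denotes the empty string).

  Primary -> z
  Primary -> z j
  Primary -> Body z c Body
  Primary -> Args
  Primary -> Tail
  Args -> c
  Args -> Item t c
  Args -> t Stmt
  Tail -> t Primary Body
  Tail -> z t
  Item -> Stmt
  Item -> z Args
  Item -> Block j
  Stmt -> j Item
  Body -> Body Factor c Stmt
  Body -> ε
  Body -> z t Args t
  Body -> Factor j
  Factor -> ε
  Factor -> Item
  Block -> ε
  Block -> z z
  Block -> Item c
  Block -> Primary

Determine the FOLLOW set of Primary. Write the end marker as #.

Primary is the start symbol, so # ∈ FOLLOW(Primary).
In Tail -> t Primary Body: add FIRST(Body)\{ε} = { c, j, t, z }.
  Since Body is nullable, also add FOLLOW(Tail) = { #, c, j, t, z }.
In Block -> Primary: Primary is at the end, add FOLLOW(Block) = { j }.
Union: FOLLOW(Primary) = { #, c, j, t, z }.

{ #, c, j, t, z }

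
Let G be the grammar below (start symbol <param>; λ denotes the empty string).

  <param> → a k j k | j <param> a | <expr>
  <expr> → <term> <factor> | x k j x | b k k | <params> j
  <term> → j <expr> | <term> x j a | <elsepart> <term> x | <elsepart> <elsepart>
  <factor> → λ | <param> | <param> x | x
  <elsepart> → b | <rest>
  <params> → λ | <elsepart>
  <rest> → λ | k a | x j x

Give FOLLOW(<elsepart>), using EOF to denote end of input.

In <term> → <elsepart> <term> x: add FIRST(<term> x) = { b, j, k, x }.
In <term> → <elsepart> <elsepart>: add FIRST(<elsepart>)\{λ} = { b, k, x }.
  Since <elsepart> is nullable, also add FOLLOW(<term>) = { EOF, a, b, j, k, x }.
In <term> → <elsepart> <elsepart>: <elsepart> is at the end, add FOLLOW(<term>) = { EOF, a, b, j, k, x }.
In <params> → <elsepart>: <elsepart> is at the end, add FOLLOW(<params>) = { j }.
Union: FOLLOW(<elsepart>) = { EOF, a, b, j, k, x }.

{ EOF, a, b, j, k, x }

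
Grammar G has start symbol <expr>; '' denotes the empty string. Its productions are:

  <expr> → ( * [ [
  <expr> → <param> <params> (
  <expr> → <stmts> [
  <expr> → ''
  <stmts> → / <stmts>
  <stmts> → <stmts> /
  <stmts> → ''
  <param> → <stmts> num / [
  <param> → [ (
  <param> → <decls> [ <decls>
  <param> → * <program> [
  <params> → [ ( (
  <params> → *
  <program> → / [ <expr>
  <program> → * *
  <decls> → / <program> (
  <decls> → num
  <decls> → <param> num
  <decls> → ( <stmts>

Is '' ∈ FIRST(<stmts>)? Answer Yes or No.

Yes

<stmts> has an ''-production, so <stmts> ⇒ ''.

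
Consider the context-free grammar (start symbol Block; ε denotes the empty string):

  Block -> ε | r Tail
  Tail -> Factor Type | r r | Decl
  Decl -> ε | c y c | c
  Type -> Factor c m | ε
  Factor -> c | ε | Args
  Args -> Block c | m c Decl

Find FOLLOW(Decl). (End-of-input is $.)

{ $, c, m, r }

In Tail -> Decl: Decl is at the end, add FOLLOW(Tail) = { $, c }.
In Args -> m c Decl: Decl is at the end, add FOLLOW(Args) = { $, c, m, r }.
Union: FOLLOW(Decl) = { $, c, m, r }.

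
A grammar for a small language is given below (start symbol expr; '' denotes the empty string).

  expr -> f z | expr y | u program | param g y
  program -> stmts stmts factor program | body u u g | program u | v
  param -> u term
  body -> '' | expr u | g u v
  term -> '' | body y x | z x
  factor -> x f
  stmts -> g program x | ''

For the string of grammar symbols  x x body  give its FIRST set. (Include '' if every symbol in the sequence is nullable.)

x is a terminal; add {x} and stop.

{ x }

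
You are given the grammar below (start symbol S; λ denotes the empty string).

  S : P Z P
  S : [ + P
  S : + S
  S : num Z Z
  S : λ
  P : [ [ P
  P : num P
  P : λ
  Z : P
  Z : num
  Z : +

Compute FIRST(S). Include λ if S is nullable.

{ +, [, num, λ }

From S : P Z P: P, Z, P nullable, take FIRST(P) ∪ FIRST(Z) ∪ FIRST(P) = { +, [, num }; also λ since the whole RHS is nullable.
S : [ + P contributes {[}.
S : + S contributes {+}.
S : num Z Z contributes {num}.
S : λ contributes λ.
Union: FIRST(S) = { +, [, num, λ }.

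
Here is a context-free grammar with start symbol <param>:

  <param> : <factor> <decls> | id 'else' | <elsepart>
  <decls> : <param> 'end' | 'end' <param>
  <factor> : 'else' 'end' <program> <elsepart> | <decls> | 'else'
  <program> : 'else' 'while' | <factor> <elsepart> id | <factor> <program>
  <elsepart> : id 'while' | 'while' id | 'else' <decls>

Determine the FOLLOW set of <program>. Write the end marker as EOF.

In <factor> : 'else' 'end' <program> <elsepart>: add FIRST(<elsepart>) = { 'else', 'while', id }.
In <program> : <factor> <program>: <program> is at the end, add FOLLOW(<program>) = { 'else', 'while', id }.
Union: FOLLOW(<program>) = { 'else', 'while', id }.

{ 'else', 'while', id }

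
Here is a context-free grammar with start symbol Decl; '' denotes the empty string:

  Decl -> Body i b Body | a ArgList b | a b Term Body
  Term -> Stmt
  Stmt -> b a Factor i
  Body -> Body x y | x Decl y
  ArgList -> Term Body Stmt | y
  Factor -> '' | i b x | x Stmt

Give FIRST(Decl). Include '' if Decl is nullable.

{ a, x }

From Decl -> Body i b Body: add FIRST(Body) = { x }.
Decl -> a ArgList b contributes {a}.
Decl -> a b Term Body contributes {a}.
Union: FIRST(Decl) = { a, x }.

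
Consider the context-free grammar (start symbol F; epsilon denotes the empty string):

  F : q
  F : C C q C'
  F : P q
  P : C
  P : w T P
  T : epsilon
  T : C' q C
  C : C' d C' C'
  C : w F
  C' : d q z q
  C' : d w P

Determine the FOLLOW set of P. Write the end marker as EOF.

In F : P q: add FIRST(q) = { q }.
In P : w T P: P is at the end, add FOLLOW(P) = { EOF, d, q, w }.
In C' : d w P: P is at the end, add FOLLOW(C') = { EOF, d, q, w }.
Union: FOLLOW(P) = { EOF, d, q, w }.

{ EOF, d, q, w }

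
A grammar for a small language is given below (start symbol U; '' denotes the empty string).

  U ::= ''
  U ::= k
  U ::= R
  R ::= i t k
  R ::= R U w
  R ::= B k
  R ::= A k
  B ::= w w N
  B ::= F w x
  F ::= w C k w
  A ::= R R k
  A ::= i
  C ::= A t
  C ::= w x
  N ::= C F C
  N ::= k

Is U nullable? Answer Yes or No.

Yes

U has an ''-production, so U ⇒ ''.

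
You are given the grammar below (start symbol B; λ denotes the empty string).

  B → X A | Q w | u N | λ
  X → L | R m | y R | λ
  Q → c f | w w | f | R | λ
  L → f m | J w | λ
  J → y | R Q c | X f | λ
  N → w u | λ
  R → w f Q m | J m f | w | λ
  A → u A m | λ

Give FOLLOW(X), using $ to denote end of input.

{ $, f, u }

In B → X A: add FIRST(A)\{λ} = { u }.
  Since A is nullable, also add FOLLOW(B) = { $ }.
In J → X f: add FIRST(f) = { f }.
Union: FOLLOW(X) = { $, f, u }.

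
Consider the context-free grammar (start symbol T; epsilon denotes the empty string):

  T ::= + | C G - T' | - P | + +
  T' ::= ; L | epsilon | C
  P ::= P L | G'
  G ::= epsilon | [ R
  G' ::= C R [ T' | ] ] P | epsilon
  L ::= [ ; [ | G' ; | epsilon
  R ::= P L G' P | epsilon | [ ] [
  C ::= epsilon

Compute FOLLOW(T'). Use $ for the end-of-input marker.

{ $, -, ;, [, ] }

In T ::= C G - T': T' is at the end, add FOLLOW(T) = { $ }.
In G' ::= C R [ T': T' is at the end, add FOLLOW(G') = { $, -, ;, [, ] }.
Union: FOLLOW(T') = { $, -, ;, [, ] }.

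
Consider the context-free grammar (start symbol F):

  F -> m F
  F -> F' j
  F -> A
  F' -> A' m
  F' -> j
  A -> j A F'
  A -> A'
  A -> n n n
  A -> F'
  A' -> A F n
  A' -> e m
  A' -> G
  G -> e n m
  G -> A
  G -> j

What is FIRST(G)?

G -> e n m contributes {e}.
From G -> A: add FIRST(A) = { e, j, n }.
G -> j contributes {j}.
Union: FIRST(G) = { e, j, n }.

{ e, j, n }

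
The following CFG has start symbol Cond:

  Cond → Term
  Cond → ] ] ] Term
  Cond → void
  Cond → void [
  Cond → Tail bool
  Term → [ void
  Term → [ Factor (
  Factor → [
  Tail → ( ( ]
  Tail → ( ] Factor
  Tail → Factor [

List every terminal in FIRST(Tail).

Tail → ( ( ] contributes {(}.
Tail → ( ] Factor contributes {(}.
From Tail → Factor [: add FIRST(Factor) = { [ }.
Union: FIRST(Tail) = { (, [ }.

{ (, [ }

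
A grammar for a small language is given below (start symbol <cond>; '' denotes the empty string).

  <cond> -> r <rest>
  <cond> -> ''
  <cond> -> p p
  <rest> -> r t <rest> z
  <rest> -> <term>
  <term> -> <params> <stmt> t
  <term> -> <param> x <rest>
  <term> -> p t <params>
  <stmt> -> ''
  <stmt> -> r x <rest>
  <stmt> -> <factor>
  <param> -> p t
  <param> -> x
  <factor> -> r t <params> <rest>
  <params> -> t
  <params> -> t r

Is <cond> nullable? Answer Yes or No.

<cond> has an ''-production, so <cond> ⇒ ''.

Yes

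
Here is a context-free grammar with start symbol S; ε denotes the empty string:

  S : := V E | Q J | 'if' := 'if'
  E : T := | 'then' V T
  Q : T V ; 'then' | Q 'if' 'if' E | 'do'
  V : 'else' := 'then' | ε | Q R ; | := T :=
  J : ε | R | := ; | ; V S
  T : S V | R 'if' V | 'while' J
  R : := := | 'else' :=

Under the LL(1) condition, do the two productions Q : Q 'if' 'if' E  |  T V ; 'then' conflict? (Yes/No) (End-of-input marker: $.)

FIRST(Q 'if' 'if' E) = { 'do', 'else', 'if', 'while', := } and FIRST(T V ; 'then') = { 'do', 'else', 'if', 'while', := }.
Both contain 'do', so the two alternatives are not disjoint — LL(1) conflict.

Yes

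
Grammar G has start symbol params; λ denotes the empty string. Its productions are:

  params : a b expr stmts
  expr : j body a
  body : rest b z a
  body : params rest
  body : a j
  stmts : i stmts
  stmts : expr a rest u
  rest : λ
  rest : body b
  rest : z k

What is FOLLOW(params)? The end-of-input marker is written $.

{ $, a, b, z }

params is the start symbol, so $ ∈ FOLLOW(params).
In body : params rest: add FIRST(rest)\{λ} = { a, b, z }.
  Since rest is nullable, also add FOLLOW(body) = { a, b }.
Union: FOLLOW(params) = { $, a, b, z }.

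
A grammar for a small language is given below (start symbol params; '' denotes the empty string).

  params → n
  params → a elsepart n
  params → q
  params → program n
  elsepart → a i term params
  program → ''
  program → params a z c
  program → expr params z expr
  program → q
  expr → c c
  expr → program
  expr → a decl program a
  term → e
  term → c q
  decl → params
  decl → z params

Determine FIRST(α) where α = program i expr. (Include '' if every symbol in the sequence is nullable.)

Add FIRST(program)\{''} = { a, c, n, q }; program is nullable, continue.
i is a terminal; add {i} and stop.

{ a, c, i, n, q }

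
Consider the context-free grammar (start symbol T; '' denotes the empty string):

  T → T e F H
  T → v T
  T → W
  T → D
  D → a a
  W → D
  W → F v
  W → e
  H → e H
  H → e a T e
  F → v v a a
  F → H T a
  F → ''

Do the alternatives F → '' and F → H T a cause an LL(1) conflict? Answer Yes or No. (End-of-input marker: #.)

FIRST('') = { '' } and FIRST(H T a) = { e }.
The first alternative is nullable and FOLLOW(F) = { e, v } shares e with FIRST of the second — conflict.

Yes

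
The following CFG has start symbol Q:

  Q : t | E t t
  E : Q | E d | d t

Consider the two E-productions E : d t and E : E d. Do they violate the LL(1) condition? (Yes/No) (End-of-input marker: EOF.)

FIRST(d t) = { d } and FIRST(E d) = { d, t }.
Both contain d, so the two alternatives are not disjoint — LL(1) conflict.

Yes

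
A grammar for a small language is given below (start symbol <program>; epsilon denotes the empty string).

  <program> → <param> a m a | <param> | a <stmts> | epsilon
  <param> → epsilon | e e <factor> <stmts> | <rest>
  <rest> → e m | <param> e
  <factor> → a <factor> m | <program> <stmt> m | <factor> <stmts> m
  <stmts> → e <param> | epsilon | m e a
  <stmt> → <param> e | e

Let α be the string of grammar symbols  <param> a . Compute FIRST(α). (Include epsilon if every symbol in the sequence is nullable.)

{ a, e }

Add FIRST(<param>)\{epsilon} = { e }; <param> is nullable, continue.
a is a terminal; add {a} and stop.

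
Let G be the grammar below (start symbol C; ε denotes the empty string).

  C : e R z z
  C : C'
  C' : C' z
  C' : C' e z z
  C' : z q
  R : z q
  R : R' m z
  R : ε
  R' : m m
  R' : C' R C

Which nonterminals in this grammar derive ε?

{ R }

Directly nullable (have an ε-production): R.
No other nonterminal has a production whose RHS symbols are all nullable.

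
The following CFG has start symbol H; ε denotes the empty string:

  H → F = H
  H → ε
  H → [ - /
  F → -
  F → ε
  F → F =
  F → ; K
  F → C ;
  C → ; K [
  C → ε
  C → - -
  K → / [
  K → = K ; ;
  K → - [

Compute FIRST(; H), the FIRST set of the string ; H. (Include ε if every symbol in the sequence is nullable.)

; is a terminal; add {;} and stop.

{ ; }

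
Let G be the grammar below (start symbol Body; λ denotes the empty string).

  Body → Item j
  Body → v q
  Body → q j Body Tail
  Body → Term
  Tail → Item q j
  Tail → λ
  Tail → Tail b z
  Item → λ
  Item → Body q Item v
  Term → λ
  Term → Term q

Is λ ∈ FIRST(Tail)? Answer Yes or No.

Yes

Tail has an λ-production, so Tail ⇒ λ.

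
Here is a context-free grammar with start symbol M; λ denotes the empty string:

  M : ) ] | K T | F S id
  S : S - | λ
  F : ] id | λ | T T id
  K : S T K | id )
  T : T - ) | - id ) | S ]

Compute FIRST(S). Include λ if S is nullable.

From S : S -: S nullable, take FIRST(S) ∪ {-} = { - }.
S : λ contributes λ.
Union: FIRST(S) = { -, λ }.

{ -, λ }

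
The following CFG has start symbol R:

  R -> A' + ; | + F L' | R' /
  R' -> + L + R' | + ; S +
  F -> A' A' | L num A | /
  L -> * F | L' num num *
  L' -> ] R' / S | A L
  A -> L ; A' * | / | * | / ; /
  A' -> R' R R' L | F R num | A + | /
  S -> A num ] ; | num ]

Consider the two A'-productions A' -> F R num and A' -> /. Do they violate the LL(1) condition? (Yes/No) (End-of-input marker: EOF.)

Yes

FIRST(F R num) = { *, +, /, ] } and FIRST(/) = { / }.
Both contain /, so the two alternatives are not disjoint — LL(1) conflict.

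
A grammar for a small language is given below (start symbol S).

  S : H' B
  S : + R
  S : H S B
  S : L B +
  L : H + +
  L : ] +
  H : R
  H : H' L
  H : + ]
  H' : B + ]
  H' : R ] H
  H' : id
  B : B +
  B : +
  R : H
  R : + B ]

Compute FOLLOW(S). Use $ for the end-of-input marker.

{ $, + }

S is the start symbol, so $ ∈ FOLLOW(S).
In S : H S B: add FIRST(B) = { + }.
Union: FOLLOW(S) = { $, + }.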